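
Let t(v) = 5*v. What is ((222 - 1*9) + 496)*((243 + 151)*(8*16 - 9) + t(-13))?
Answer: 33196089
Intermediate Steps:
((222 - 1*9) + 496)*((243 + 151)*(8*16 - 9) + t(-13)) = ((222 - 1*9) + 496)*((243 + 151)*(8*16 - 9) + 5*(-13)) = ((222 - 9) + 496)*(394*(128 - 9) - 65) = (213 + 496)*(394*119 - 65) = 709*(46886 - 65) = 709*46821 = 33196089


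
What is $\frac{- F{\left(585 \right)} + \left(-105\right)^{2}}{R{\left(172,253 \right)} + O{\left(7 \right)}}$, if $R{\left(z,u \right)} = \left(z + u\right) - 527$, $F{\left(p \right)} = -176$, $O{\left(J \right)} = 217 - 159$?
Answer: $- \frac{11201}{44} \approx -254.57$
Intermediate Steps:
$O{\left(J \right)} = 58$
$R{\left(z,u \right)} = -527 + u + z$ ($R{\left(z,u \right)} = \left(u + z\right) - 527 = -527 + u + z$)
$\frac{- F{\left(585 \right)} + \left(-105\right)^{2}}{R{\left(172,253 \right)} + O{\left(7 \right)}} = \frac{\left(-1\right) \left(-176\right) + \left(-105\right)^{2}}{\left(-527 + 253 + 172\right) + 58} = \frac{176 + 11025}{-102 + 58} = \frac{11201}{-44} = 11201 \left(- \frac{1}{44}\right) = - \frac{11201}{44}$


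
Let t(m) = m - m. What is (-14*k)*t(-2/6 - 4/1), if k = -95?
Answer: 0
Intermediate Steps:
t(m) = 0
(-14*k)*t(-2/6 - 4/1) = -14*(-95)*0 = 1330*0 = 0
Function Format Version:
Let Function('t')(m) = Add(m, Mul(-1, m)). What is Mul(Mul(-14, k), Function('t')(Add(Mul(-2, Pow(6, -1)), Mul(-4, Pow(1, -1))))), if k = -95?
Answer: 0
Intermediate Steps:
Function('t')(m) = 0
Mul(Mul(-14, k), Function('t')(Add(Mul(-2, Pow(6, -1)), Mul(-4, Pow(1, -1))))) = Mul(Mul(-14, -95), 0) = Mul(1330, 0) = 0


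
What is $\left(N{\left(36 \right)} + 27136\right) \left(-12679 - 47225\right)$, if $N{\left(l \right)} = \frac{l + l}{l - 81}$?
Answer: $- \frac{8127295488}{5} \approx -1.6255 \cdot 10^{9}$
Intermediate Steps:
$N{\left(l \right)} = \frac{2 l}{-81 + l}$
$\left(N{\left(36 \right)} + 27136\right) \left(-12679 - 47225\right) = \left(2 \cdot 36 \frac{1}{-81 + 36} + 27136\right) \left(-12679 - 47225\right) = \left(2 \cdot 36 \frac{1}{-45} + 27136\right) \left(-59904\right) = \left(2 \cdot 36 \left(- \frac{1}{45}\right) + 27136\right) \left(-59904\right) = \left(- \frac{8}{5} + 27136\right) \left(-59904\right) = \frac{135672}{5} \left(-59904\right) = - \frac{8127295488}{5}$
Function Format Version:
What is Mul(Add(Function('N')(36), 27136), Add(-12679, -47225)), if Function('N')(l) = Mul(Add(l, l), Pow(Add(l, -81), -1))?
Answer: Rational(-8127295488, 5) ≈ -1.6255e+9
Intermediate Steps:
Function('N')(l) = Mul(2, l, Pow(Add(-81, l), -1)) (Function('N')(l) = Mul(Mul(2, l), Pow(Add(-81, l), -1)) = Mul(2, l, Pow(Add(-81, l), -1)))
Mul(Add(Function('N')(36), 27136), Add(-12679, -47225)) = Mul(Add(Mul(2, 36, Pow(Add(-81, 36), -1)), 27136), Add(-12679, -47225)) = Mul(Add(Mul(2, 36, Pow(-45, -1)), 27136), -59904) = Mul(Add(Mul(2, 36, Rational(-1, 45)), 27136), -59904) = Mul(Add(Rational(-8, 5), 27136), -59904) = Mul(Rational(135672, 5), -59904) = Rational(-8127295488, 5)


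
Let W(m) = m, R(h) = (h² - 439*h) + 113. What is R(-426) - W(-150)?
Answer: 368753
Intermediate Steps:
R(h) = 113 + h² - 439*h
R(-426) - W(-150) = (113 + (-426)² - 439*(-426)) - 1*(-150) = (113 + 181476 + 187014) + 150 = 368603 + 150 = 368753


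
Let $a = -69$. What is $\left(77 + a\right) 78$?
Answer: $624$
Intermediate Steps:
$\left(77 + a\right) 78 = \left(77 - 69\right) 78 = 8 \cdot 78 = 624$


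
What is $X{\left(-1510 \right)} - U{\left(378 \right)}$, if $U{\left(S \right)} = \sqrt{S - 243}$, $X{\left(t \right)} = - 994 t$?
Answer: $1500940 - 3 \sqrt{15} \approx 1.5009 \cdot 10^{6}$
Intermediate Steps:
$U{\left(S \right)} = \sqrt{-243 + S}$
$X{\left(-1510 \right)} - U{\left(378 \right)} = \left(-994\right) \left(-1510\right) - \sqrt{-243 + 378} = 1500940 - \sqrt{135} = 1500940 - 3 \sqrt{15}$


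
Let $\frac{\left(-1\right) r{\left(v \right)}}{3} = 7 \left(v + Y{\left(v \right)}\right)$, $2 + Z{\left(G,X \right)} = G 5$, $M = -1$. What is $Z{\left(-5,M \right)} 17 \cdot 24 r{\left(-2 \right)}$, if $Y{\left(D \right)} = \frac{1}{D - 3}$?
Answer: $- \frac{2544696}{5} \approx -5.0894 \cdot 10^{5}$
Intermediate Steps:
$Y{\left(D \right)} = \frac{1}{-3 + D}$
$Z{\left(G,X \right)} = -2 + 5 G$ ($Z{\left(G,X \right)} = -2 + G 5 = -2 + 5 G$)
$r{\left(v \right)} = - 21 v - \frac{21}{-3 + v}$ ($r{\left(v \right)} = - 3 \cdot 7 \left(v + \frac{1}{-3 + v}\right) = - 3 \left(7 v + \frac{7}{-3 + v}\right) = - 21 v - \frac{21}{-3 + v}$)
$Z{\left(-5,M \right)} 17 \cdot 24 r{\left(-2 \right)} = \left(-2 + 5 \left(-5\right)\right) 17 \cdot 24 \frac{21 \left(-1 - - 2 \left(-3 - 2\right)\right)}{-3 - 2} = \left(-2 - 25\right) 17 \cdot 24 \frac{21 \left(-1 - \left(-2\right) \left(-5\right)\right)}{-5} = \left(-27\right) 17 \cdot 24 \cdot 21 \left(- \frac{1}{5}\right) \left(-1 - 10\right) = \left(-459\right) 24 \cdot 21 \left(- \frac{1}{5}\right) \left(-11\right) = \left(-11016\right) \frac{231}{5} = - \frac{2544696}{5}$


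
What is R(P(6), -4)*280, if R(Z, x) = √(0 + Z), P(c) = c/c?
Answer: 280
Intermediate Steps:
P(c) = 1
R(Z, x) = √Z
R(P(6), -4)*280 = √1*280 = 1*280 = 280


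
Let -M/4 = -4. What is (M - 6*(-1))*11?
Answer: 242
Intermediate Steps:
M = 16 (M = -4*(-4) = 16)
(M - 6*(-1))*11 = (16 - 6*(-1))*11 = (16 + 6)*11 = 22*11 = 242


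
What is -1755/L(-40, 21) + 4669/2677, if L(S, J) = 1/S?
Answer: 187930069/2677 ≈ 70202.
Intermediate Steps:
-1755/L(-40, 21) + 4669/2677 = -1755/(1/(-40)) + 4669/2677 = -1755/(-1/40) + 4669*(1/2677) = -1755*(-40) + 4669/2677 = 70200 + 4669/2677 = 187930069/2677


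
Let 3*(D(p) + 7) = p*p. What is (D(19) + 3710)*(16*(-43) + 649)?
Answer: -149110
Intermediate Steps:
D(p) = -7 + p²/3 (D(p) = -7 + (p*p)/3 = -7 + p²/3)
(D(19) + 3710)*(16*(-43) + 649) = ((-7 + (⅓)*19²) + 3710)*(16*(-43) + 649) = ((-7 + (⅓)*361) + 3710)*(-688 + 649) = ((-7 + 361/3) + 3710)*(-39) = (340/3 + 3710)*(-39) = (11470/3)*(-39) = -149110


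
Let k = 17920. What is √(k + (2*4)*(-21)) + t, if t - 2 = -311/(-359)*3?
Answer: 1651/359 + 2*√4438 ≈ 137.84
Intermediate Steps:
t = 1651/359 (t = 2 - 311/(-359)*3 = 2 - 311*(-1/359)*3 = 2 + (311/359)*3 = 2 + 933/359 = 1651/359 ≈ 4.5989)
√(k + (2*4)*(-21)) + t = √(17920 + (2*4)*(-21)) + 1651/359 = √(17920 + 8*(-21)) + 1651/359 = √(17920 - 168) + 1651/359 = √17752 + 1651/359 = 2*√4438 + 1651/359 = 1651/359 + 2*√4438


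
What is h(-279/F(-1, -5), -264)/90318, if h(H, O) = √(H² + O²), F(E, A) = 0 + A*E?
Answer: √202249/150530 ≈ 0.0029876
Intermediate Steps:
F(E, A) = A*E
h(-279/F(-1, -5), -264)/90318 = √((-279/((-5*(-1))))² + (-264)²)/90318 = √((-279/5)² + 69696)*(1/90318) = √(77841/25 + 69696)*(1/90318) = √(1820241/25)*(1/90318) = (3*√202249/5)*(1/90318) = √202249/150530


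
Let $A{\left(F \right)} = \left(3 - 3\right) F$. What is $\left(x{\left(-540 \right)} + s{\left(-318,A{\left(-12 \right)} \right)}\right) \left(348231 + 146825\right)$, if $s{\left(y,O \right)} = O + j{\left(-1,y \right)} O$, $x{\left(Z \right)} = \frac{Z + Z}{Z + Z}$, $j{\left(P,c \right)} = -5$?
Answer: $495056$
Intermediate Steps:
$A{\left(F \right)} = 0$ ($A{\left(F \right)} = 0 F = 0$)
$x{\left(Z \right)} = 1$ ($x{\left(Z \right)} = \frac{2 Z}{2 Z} = 2 Z \frac{1}{2 Z} = 1$)
$s{\left(y,O \right)} = - 4 O$ ($s{\left(y,O \right)} = O - 5 O = - 4 O$)
$\left(x{\left(-540 \right)} + s{\left(-318,A{\left(-12 \right)} \right)}\right) \left(348231 + 146825\right) = \left(1 - 0\right) \left(348231 + 146825\right) = \left(1 + 0\right) 495056 = 1 \cdot 495056 = 495056$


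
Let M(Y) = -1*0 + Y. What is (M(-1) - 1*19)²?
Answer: 400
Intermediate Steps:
M(Y) = Y (M(Y) = 0 + Y = Y)
(M(-1) - 1*19)² = (-1 - 1*19)² = (-1 - 19)² = (-20)² = 400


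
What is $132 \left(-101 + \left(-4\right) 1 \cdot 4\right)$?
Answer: $-15444$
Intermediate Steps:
$132 \left(-101 + \left(-4\right) 1 \cdot 4\right) = 132 \left(-101 - 16\right) = 132 \left(-117\right) = -15444$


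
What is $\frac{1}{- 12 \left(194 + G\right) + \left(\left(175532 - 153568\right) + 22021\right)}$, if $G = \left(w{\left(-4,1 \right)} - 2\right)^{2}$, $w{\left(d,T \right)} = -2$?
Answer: $\frac{1}{41465} \approx 2.4117 \cdot 10^{-5}$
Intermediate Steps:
$G = 16$ ($G = \left(-2 - 2\right)^{2} = \left(-4\right)^{2} = 16$)
$\frac{1}{- 12 \left(194 + G\right) + \left(\left(175532 - 153568\right) + 22021\right)} = \frac{1}{- 12 \left(194 + 16\right) + \left(\left(175532 - 153568\right) + 22021\right)} = \frac{1}{\left(-12\right) 210 + \left(21964 + 22021\right)} = \frac{1}{-2520 + 43985} = \frac{1}{41465}$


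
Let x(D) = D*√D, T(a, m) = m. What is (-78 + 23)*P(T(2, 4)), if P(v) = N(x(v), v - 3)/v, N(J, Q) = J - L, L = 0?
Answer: -110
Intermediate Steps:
x(D) = D^(3/2)
N(J, Q) = J (N(J, Q) = J - 1*0 = J + 0 = J)
P(v) = √v (P(v) = v^(3/2)/v = √v)
(-78 + 23)*P(T(2, 4)) = (-78 + 23)*√4 = -55*2 = -110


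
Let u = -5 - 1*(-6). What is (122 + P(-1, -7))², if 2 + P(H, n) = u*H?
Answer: 14161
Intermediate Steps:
u = 1 (u = -5 + 6 = 1)
P(H, n) = -2 + H (P(H, n) = -2 + 1*H = -2 + H)
(122 + P(-1, -7))² = (122 + (-2 - 1))² = (122 - 3)² = 119² = 14161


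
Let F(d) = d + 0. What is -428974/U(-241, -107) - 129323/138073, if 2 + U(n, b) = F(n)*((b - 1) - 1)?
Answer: -62626654343/3626763491 ≈ -17.268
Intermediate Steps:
F(d) = d
U(n, b) = -2 + n*(-2 + b) (U(n, b) = -2 + n*((b - 1) - 1) = -2 + n*((-1 + b) - 1) = -2 + n*(-2 + b))
-428974/U(-241, -107) - 129323/138073 = -428974/(-2 - 2*(-241) - 107*(-241)) - 129323/138073 = -428974/(-2 + 482 + 25787) - 129323*1/138073 = -428974/26267 - 129323/138073 = -62626654343/3626763491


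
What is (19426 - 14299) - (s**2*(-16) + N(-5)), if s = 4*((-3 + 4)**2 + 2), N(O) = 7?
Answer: 7424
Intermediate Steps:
s = 12 (s = 4*(1**2 + 2) = 4*(1 + 2) = 4*3 = 12)
(19426 - 14299) - (s**2*(-16) + N(-5)) = (19426 - 14299) - (12**2*(-16) + 7) = 5127 - (144*(-16) + 7) = 5127 - (-2304 + 7) = 5127 - 1*(-2297) = 5127 + 2297 = 7424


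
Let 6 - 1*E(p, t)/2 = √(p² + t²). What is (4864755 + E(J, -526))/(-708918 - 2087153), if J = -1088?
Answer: -4864767/2796071 + 4*√365105/2796071 ≈ -1.7390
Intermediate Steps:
E(p, t) = 12 - 2*√(p² + t²)
(4864755 + E(J, -526))/(-708918 - 2087153) = (4864755 + (12 - 2*√((-1088)² + (-526)²)))/(-708918 - 2087153) = (4864755 + (12 - 2*√(1183744 + 276676)))/(-2796071) = (4864755 + (12 - 4*√365105))*(-1/2796071) = (4864767 - 4*√365105)*(-1/2796071) = -4864767/2796071 + 4*√365105/2796071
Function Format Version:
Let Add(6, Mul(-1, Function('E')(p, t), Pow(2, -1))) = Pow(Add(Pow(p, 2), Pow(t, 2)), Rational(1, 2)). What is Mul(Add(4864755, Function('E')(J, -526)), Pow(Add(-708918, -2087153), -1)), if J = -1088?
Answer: Add(Rational(-4864767, 2796071), Mul(Rational(4, 2796071), Pow(365105, Rational(1, 2)))) ≈ -1.7390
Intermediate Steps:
Function('E')(p, t) = Add(12, Mul(-2, Pow(Add(Pow(p, 2), Pow(t, 2)), Rational(1, 2))))
Mul(Add(4864755, Function('E')(J, -526)), Pow(Add(-708918, -2087153), -1)) = Mul(Add(4864755, Add(12, Mul(-2, Pow(Add(Pow(-1088, 2), Pow(-526, 2)), Rational(1, 2))))), Pow(Add(-708918, -2087153), -1)) = Mul(Add(4864755, Add(12, Mul(-2, Pow(Add(1183744, 276676), Rational(1, 2))))), Pow(-2796071, -1)) = Mul(Add(4864755, Add(12, Mul(-2, Pow(1460420, Rational(1, 2))))), Rational(-1, 2796071)) = Mul(Add(4864755, Add(12, Mul(-2, Mul(2, Pow(365105, Rational(1, 2)))))), Rational(-1, 2796071)) = Mul(Add(4864755, Add(12, Mul(-4, Pow(365105, Rational(1, 2))))), Rational(-1, 2796071)) = Mul(Add(4864767, Mul(-4, Pow(365105, Rational(1, 2)))), Rational(-1, 2796071)) = Add(Rational(-4864767, 2796071), Mul(Rational(4, 2796071), Pow(365105, Rational(1, 2))))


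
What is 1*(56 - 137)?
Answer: -81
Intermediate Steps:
1*(56 - 137) = 1*(-81) = -81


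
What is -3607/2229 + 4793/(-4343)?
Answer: -26348798/9680547 ≈ -2.7218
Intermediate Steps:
-3607/2229 + 4793/(-4343) = -3607*1/2229 + 4793*(-1/4343) = -3607/2229 - 4793/4343 = -26348798/9680547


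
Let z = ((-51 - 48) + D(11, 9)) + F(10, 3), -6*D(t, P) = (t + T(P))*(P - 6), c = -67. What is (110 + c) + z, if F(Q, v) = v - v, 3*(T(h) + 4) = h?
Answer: -61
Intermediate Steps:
T(h) = -4 + h/3
F(Q, v) = 0
D(t, P) = -(-6 + P)*(-4 + t + P/3)/6 (D(t, P) = -(t + (-4 + P/3))*(P - 6)/6 = -(-4 + t + P/3)*(-6 + P)/6 = -(-6 + P)*(-4 + t + P/3)/6)
z = -104 (z = ((-51 - 48) + (-4 + 9 + 11 - 1/18*9**2 - 1/6*9*11)) + 0 = (-99 + (-4 + 9 + 11 - 1/18*81 - 33/2)) + 0 = (-99 + (-4 + 9 + 11 - 9/2 - 33/2)) + 0 = (-99 - 5) + 0 = -104 + 0 = -104)
(110 + c) + z = (110 - 67) - 104 = 43 - 104 = -61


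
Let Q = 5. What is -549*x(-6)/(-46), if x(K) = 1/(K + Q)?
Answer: -549/46 ≈ -11.935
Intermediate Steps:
x(K) = 1/(5 + K) (x(K) = 1/(K + 5) = 1/(5 + K))
-549*x(-6)/(-46) = -549/((5 - 6)*(-46)) = -549*(-1)/((-1)*46) = -(-549)*(-1)/46 = -549*1/46 = -549/46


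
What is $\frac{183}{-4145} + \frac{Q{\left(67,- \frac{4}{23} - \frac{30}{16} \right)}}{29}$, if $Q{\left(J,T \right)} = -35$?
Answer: $- \frac{150382}{120205} \approx -1.251$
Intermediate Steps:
$\frac{183}{-4145} + \frac{Q{\left(67,- \frac{4}{23} - \frac{30}{16} \right)}}{29} = \frac{183}{-4145} - \frac{35}{29} = 183 \left(- \frac{1}{4145}\right) - \frac{35}{29} = - \frac{183}{4145} - \frac{35}{29} = - \frac{150382}{120205}$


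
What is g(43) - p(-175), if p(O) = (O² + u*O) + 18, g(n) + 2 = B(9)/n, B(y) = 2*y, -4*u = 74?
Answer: -2913859/86 ≈ -33882.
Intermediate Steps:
u = -37/2 (u = -¼*74 = -37/2 ≈ -18.500)
g(n) = -2 + 18/n (g(n) = -2 + (2*9)/n = -2 + 18/n)
p(O) = 18 + O² - 37*O/2 (p(O) = (O² - 37*O/2) + 18 = 18 + O² - 37*O/2)
g(43) - p(-175) = (-2 + 18/43) - (18 + (-175)² - 37/2*(-175)) = (-2 + 18*(1/43)) - (18 + 30625 + 6475/2) = (-2 + 18/43) - 1*67761/2 = -68/43 - 67761/2 = -2913859/86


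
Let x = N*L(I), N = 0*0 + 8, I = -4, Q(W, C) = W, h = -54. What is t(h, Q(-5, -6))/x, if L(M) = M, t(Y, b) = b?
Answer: 5/32 ≈ 0.15625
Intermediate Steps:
N = 8 (N = 0 + 8 = 8)
x = -32 (x = 8*(-4) = -32)
t(h, Q(-5, -6))/x = -5/(-32) = -5*(-1/32) = 5/32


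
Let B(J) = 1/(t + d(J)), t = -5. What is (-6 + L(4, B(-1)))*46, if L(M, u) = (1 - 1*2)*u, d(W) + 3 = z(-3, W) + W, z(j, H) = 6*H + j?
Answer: -2461/9 ≈ -273.44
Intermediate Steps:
z(j, H) = j + 6*H
d(W) = -6 + 7*W (d(W) = -3 + ((-3 + 6*W) + W) = -3 + (-3 + 7*W) = -6 + 7*W)
B(J) = 1/(-11 + 7*J) (B(J) = 1/(-5 + (-6 + 7*J)) = 1/(-11 + 7*J))
L(M, u) = -u (L(M, u) = (1 - 2)*u = -u)
(-6 + L(4, B(-1)))*46 = (-6 - 1/(-11 + 7*(-1)))*46 = (-6 - 1/(-11 - 7))*46 = (-6 - 1/(-18))*46 = (-6 - 1*(-1/18))*46 = (-6 + 1/18)*46 = -107/18*46 = -2461/9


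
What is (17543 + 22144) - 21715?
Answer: 17972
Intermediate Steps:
(17543 + 22144) - 21715 = 39687 - 21715 = 17972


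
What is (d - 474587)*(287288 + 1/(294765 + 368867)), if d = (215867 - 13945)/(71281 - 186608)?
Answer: -282027537887962877211/2068505072 ≈ -1.3634e+11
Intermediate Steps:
d = -201922/115327 (d = 201922/(-115327) = 201922*(-1/115327) = -201922/115327 ≈ -1.7509)
(d - 474587)*(287288 + 1/(294765 + 368867)) = (-201922/115327 - 474587)*(287288 + 1/(294765 + 368867)) = -54732896871*(287288 + 1/663632)/115327 = -54732896871/115327*190653510017/663632 = -282027537887962877211/2068505072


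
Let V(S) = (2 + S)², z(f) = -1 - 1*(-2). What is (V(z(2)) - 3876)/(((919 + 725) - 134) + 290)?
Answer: -1289/600 ≈ -2.1483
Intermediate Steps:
z(f) = 1 (z(f) = -1 + 2 = 1)
(V(z(2)) - 3876)/(((919 + 725) - 134) + 290) = ((2 + 1)² - 3876)/(((919 + 725) - 134) + 290) = (3² - 3876)/((1644 - 134) + 290) = (9 - 3876)/(1510 + 290) = -3867/1800 = -3867*1/1800 = -1289/600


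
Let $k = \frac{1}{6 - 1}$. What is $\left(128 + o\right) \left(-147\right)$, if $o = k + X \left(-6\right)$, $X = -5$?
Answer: $- \frac{116277}{5} \approx -23255.0$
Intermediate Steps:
$k = \frac{1}{5} \approx 0.2$
$o = \frac{151}{5}$ ($o = \frac{1}{5} - -30 = \frac{1}{5} + 30 = \frac{151}{5} \approx 30.2$)
$\left(128 + o\right) \left(-147\right) = \left(128 + \frac{151}{5}\right) \left(-147\right) = \frac{791}{5} \left(-147\right) = - \frac{116277}{5}$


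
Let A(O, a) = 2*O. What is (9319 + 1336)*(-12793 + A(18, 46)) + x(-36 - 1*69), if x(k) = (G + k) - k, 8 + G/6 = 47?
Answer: -135925601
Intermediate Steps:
G = 234 (G = -48 + 6*47 = -48 + 282 = 234)
x(k) = 234 (x(k) = (234 + k) - k = 234)
(9319 + 1336)*(-12793 + A(18, 46)) + x(-36 - 1*69) = (9319 + 1336)*(-12793 + 2*18) + 234 = 10655*(-12793 + 36) + 234 = 10655*(-12757) + 234 = -135925835 + 234 = -135925601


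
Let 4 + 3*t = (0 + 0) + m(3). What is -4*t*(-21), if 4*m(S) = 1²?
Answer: -105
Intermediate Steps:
m(S) = ¼ (m(S) = (¼)*1² = (¼)*1 = ¼)
t = -5/4 (t = -4/3 + ((0 + 0) + ¼)/3 = -4/3 + (0 + ¼)/3 = -4/3 + (⅓)*(¼) = -4/3 + 1/12 = -5/4 ≈ -1.2500)
-4*t*(-21) = -4*(-5/4)*(-21) = 5*(-21) = -105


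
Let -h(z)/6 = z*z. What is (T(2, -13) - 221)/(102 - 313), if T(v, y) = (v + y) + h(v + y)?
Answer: 958/211 ≈ 4.5403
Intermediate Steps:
h(z) = -6*z² (h(z) = -6*z*z = -6*z²)
T(v, y) = v + y - 6*(v + y)² (T(v, y) = (v + y) - 6*(v + y)² = v + y - 6*(v + y)²)
(T(2, -13) - 221)/(102 - 313) = ((2 - 13 - 6*(2 - 13)²) - 221)/(102 - 313) = ((2 - 13 - 6*(-11)²) - 221)/(-211) = ((2 - 13 - 6*121) - 221)*(-1/211) = ((2 - 13 - 726) - 221)*(-1/211) = (-737 - 221)*(-1/211) = -958*(-1/211) = 958/211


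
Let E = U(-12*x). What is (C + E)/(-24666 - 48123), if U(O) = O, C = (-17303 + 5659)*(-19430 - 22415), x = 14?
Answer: -487243012/72789 ≈ -6693.9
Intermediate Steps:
C = 487243180 (C = -11644*(-41845) = 487243180)
E = -168 (E = -12*14 = -168)
(C + E)/(-24666 - 48123) = (487243180 - 168)/(-24666 - 48123) = 487243012/(-72789) = 487243012*(-1/72789) = -487243012/72789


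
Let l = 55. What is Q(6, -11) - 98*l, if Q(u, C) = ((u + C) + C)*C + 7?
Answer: -5207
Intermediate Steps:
Q(u, C) = 7 + C*(u + 2*C) (Q(u, C) = ((C + u) + C)*C + 7 = (u + 2*C)*C + 7 = C*(u + 2*C) + 7 = 7 + C*(u + 2*C))
Q(6, -11) - 98*l = (7 + 2*(-11)² - 11*6) - 98*55 = (7 + 2*121 - 66) - 5390 = (7 + 242 - 66) - 5390 = 183 - 5390 = -5207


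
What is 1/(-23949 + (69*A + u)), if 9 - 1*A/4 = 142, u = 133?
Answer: -1/60524 ≈ -1.6522e-5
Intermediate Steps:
A = -532 (A = 36 - 4*142 = 36 - 568 = -532)
1/(-23949 + (69*A + u)) = 1/(-23949 + (69*(-532) + 133)) = 1/(-23949 + (-36708 + 133)) = 1/(-23949 - 36575) = 1/(-60524) = -1/60524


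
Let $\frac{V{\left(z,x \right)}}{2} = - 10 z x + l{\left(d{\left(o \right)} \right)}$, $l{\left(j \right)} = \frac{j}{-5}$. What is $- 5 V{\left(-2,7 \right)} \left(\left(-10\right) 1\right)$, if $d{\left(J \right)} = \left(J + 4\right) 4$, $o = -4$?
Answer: $14000$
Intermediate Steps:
$d{\left(J \right)} = 16 + 4 J$ ($d{\left(J \right)} = \left(4 + J\right) 4 = 16 + 4 J$)
$l{\left(j \right)} = - \frac{j}{5}$ ($l{\left(j \right)} = j \left(- \frac{1}{5}\right) = - \frac{j}{5}$)
$V{\left(z,x \right)} = - 20 x z$ ($V{\left(z,x \right)} = 2 \left(- 10 z x - \frac{16 + 4 \left(-4\right)}{5}\right) = 2 \left(- 10 x z - \frac{16 - 16}{5}\right) = 2 \left(- 10 x z - 0\right) = 2 \left(- 10 x z + 0\right) = 2 \left(- 10 x z\right) = - 20 x z$)
$- 5 V{\left(-2,7 \right)} \left(\left(-10\right) 1\right) = - 5 \left(\left(-20\right) 7 \left(-2\right)\right) \left(\left(-10\right) 1\right) = \left(-5\right) 280 \left(-10\right) = \left(-1400\right) \left(-10\right) = 14000$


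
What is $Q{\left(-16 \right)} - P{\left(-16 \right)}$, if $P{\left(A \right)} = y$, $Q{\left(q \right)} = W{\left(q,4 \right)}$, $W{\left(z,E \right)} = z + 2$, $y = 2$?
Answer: $-16$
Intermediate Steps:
$W{\left(z,E \right)} = 2 + z$
$Q{\left(q \right)} = 2 + q$
$P{\left(A \right)} = 2$
$Q{\left(-16 \right)} - P{\left(-16 \right)} = \left(2 - 16\right) - 2 = -14 - 2 = -16$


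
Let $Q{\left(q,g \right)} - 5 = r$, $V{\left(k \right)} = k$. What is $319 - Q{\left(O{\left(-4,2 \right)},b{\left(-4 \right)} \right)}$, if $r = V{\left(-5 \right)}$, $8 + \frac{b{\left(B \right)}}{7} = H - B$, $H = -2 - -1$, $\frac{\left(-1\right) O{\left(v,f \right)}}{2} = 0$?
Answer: $319$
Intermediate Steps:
$O{\left(v,f \right)} = 0$ ($O{\left(v,f \right)} = \left(-2\right) 0 = 0$)
$H = -1$ ($H = -2 + 1 = -1$)
$b{\left(B \right)} = -63 - 7 B$ ($b{\left(B \right)} = -56 + 7 \left(-1 - B\right) = -56 - \left(7 + 7 B\right) = -63 - 7 B$)
$r = -5$
$Q{\left(q,g \right)} = 0$ ($Q{\left(q,g \right)} = 5 - 5 = 0$)
$319 - Q{\left(O{\left(-4,2 \right)},b{\left(-4 \right)} \right)} = 319 - 0 = 319 + 0 = 319$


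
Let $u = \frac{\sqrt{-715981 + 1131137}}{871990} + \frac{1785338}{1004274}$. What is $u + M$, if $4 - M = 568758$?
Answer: $- \frac{285591534629}{502137} + \frac{\sqrt{103789}}{435995} \approx -5.6875 \cdot 10^{5}$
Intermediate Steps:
$M = -568754$ ($M = 4 - 568758 = -568754$)
$u = \frac{892669}{502137} + \frac{\sqrt{103789}}{435995}$ ($u = \sqrt{415156} \cdot \frac{1}{871990} + 1785338 \cdot \frac{1}{1004274} = 2 \sqrt{103789} \cdot \frac{1}{871990} + \frac{892669}{502137} = \frac{\sqrt{103789}}{435995} + \frac{892669}{502137} = \frac{892669}{502137} + \frac{\sqrt{103789}}{435995} \approx 1.7785$)
$u + M = \left(\frac{892669}{502137} + \frac{\sqrt{103789}}{435995}\right) - 568754 = - \frac{285591534629}{502137} + \frac{\sqrt{103789}}{435995}$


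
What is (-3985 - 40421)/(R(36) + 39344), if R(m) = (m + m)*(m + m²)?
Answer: -22203/67624 ≈ -0.32833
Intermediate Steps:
R(m) = 2*m*(m + m²) (R(m) = (2*m)*(m + m²) = 2*m*(m + m²))
(-3985 - 40421)/(R(36) + 39344) = (-3985 - 40421)/(2*36²*(1 + 36) + 39344) = -44406/(2*1296*37 + 39344) = -44406/(95904 + 39344) = -44406/135248 = -44406*1/135248 = -22203/67624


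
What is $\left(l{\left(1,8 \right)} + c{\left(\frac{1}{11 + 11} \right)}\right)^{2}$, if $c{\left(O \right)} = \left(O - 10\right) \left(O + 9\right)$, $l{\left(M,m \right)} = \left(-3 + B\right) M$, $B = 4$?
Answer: $\frac{1857351409}{234256} \approx 7928.7$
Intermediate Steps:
$l{\left(M,m \right)} = M$ ($l{\left(M,m \right)} = \left(-3 + 4\right) M = 1 M = M$)
$c{\left(O \right)} = \left(-10 + O\right) \left(9 + O\right)$
$\left(l{\left(1,8 \right)} + c{\left(\frac{1}{11 + 11} \right)}\right)^{2} = \left(1 - \left(90 + \frac{1}{11 + 11} - \frac{1}{\left(11 + 11\right)^{2}}\right)\right)^{2} = \left(1 - \left(\frac{1981}{22} - \frac{1}{484}\right)\right)^{2} = \left(1 - \frac{43581}{484}\right)^{2} = \left(- \frac{43097}{484}\right)^{2} = \frac{1857351409}{234256}$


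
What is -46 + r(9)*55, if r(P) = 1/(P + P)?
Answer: -773/18 ≈ -42.944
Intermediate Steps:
r(P) = 1/(2*P)
-46 + r(9)*55 = -46 + ((½)/9)*55 = -46 + ((½)*(⅑))*55 = -46 + (1/18)*55 = -46 + 55/18 = -773/18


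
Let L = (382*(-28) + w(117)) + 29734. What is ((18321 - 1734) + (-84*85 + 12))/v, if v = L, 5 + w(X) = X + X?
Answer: 9459/19267 ≈ 0.49094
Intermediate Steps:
w(X) = -5 + 2*X (w(X) = -5 + (X + X) = -5 + 2*X)
L = 19267 (L = (382*(-28) + (-5 + 2*117)) + 29734 = (-10696 + (-5 + 234)) + 29734 = (-10696 + 229) + 29734 = -10467 + 29734 = 19267)
v = 19267
((18321 - 1734) + (-84*85 + 12))/v = ((18321 - 1734) + (-84*85 + 12))/19267 = (16587 + (-7140 + 12))*(1/19267) = (16587 - 7128)*(1/19267) = 9459*(1/19267) = 9459/19267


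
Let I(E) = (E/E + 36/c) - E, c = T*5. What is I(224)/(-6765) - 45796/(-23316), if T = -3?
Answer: 131277236/65721975 ≈ 1.9975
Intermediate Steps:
c = -15 (c = -3*5 = -15)
I(E) = -7/5 - E (I(E) = (E/E + 36/(-15)) - E = (1 + 36*(-1/15)) - E = (1 - 12/5) - E = -7/5 - E)
I(224)/(-6765) - 45796/(-23316) = (-7/5 - 1*224)/(-6765) - 45796/(-23316) = (-7/5 - 224)*(-1/6765) - 45796*(-1/23316) = -1127/5*(-1/6765) + 11449/5829 = 1127/33825 + 11449/5829 = 131277236/65721975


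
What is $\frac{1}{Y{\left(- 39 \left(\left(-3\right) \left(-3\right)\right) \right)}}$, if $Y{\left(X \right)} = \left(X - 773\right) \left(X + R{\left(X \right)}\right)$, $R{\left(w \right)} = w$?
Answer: $\frac{1}{789048} \approx 1.2673 \cdot 10^{-6}$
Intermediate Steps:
$Y{\left(X \right)} = 2 X \left(-773 + X\right)$ ($Y{\left(X \right)} = \left(X - 773\right) \left(X + X\right) = \left(-773 + X\right) 2 X = 2 X \left(-773 + X\right)$)
$\frac{1}{Y{\left(- 39 \left(\left(-3\right) \left(-3\right)\right) \right)}} = \frac{1}{2 \left(- 39 \left(\left(-3\right) \left(-3\right)\right)\right) \left(-773 - 39 \left(\left(-3\right) \left(-3\right)\right)\right)} = \frac{1}{2 \left(\left(-39\right) 9\right) \left(-773 - 351\right)} = \frac{1}{2 \left(-351\right) \left(-773 - 351\right)} = \frac{1}{2 \left(-351\right) \left(-1124\right)} = \frac{1}{789048}$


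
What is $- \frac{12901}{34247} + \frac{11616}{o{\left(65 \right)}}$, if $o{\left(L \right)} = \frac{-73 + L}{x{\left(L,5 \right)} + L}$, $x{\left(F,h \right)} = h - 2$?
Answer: $- \frac{3381424693}{34247} \approx -98736.0$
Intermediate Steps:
$x{\left(F,h \right)} = -2 + h$
$o{\left(L \right)} = \frac{-73 + L}{3 + L}$ ($o{\left(L \right)} = \frac{-73 + L}{\left(-2 + 5\right) + L} = \frac{-73 + L}{3 + L}$)
$- \frac{12901}{34247} + \frac{11616}{o{\left(65 \right)}} = - \frac{12901}{34247} + \frac{11616}{\frac{1}{3 + 65} \left(-73 + 65\right)} = \left(-12901\right) \frac{1}{34247} + \frac{11616}{\frac{1}{68} \left(-8\right)} = - \frac{12901}{34247} + \frac{11616}{\frac{1}{68} \left(-8\right)} = - \frac{12901}{34247} + \frac{11616}{- \frac{2}{17}} = - \frac{12901}{34247} + 11616 \left(- \frac{17}{2}\right) = - \frac{12901}{34247} - 98736 = - \frac{3381424693}{34247}$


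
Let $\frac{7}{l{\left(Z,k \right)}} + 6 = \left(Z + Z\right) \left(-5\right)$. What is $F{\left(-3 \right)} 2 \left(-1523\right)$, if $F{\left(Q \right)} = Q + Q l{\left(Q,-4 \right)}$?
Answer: $\frac{47213}{4} \approx 11803.0$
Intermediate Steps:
$l{\left(Z,k \right)} = \frac{7}{-6 - 10 Z}$ ($l{\left(Z,k \right)} = \frac{7}{-6 + \left(Z + Z\right) \left(-5\right)} = \frac{7}{-6 + 2 Z \left(-5\right)} = \frac{7}{-6 - 10 Z}$)
$F{\left(Q \right)} = Q - \frac{7 Q}{6 + 10 Q}$ ($F{\left(Q \right)} = Q + Q \left(- \frac{7}{6 + 10 Q}\right) = Q - \frac{7 Q}{6 + 10 Q}$)
$F{\left(-3 \right)} 2 \left(-1523\right) = \frac{1}{2} \left(-3\right) \frac{1}{3 + 5 \left(-3\right)} \left(-1 + 10 \left(-3\right)\right) 2 \left(-1523\right) = \frac{1}{2} \left(-3\right) \frac{1}{3 - 15} \left(-1 - 30\right) 2 \left(-1523\right) = \frac{1}{2} \left(-3\right) \frac{1}{-12} \left(-31\right) 2 \left(-1523\right) = \frac{1}{2} \left(-3\right) \left(- \frac{1}{12}\right) \left(-31\right) 2 \left(-1523\right) = \left(- \frac{31}{8}\right) 2 \left(-1523\right) = \left(- \frac{31}{4}\right) \left(-1523\right) = \frac{47213}{4}$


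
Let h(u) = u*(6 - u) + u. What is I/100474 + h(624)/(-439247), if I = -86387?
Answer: 738063203/44132903078 ≈ 0.016724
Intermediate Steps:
h(u) = u + u*(6 - u)
I/100474 + h(624)/(-439247) = -86387/100474 + (624*(7 - 1*624))/(-439247) = -86387*1/100474 + (624*(7 - 624))*(-1/439247) = -86387/100474 + (624*(-617))*(-1/439247) = -86387/100474 - 385008*(-1/439247) = -86387/100474 + 385008/439247 = 738063203/44132903078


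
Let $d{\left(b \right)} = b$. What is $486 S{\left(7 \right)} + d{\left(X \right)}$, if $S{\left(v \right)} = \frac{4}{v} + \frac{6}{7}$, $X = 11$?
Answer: $\frac{4937}{7} \approx 705.29$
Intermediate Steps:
$S{\left(v \right)} = \frac{6}{7} + \frac{4}{v}$ ($S{\left(v \right)} = \frac{4}{v} + 6 \cdot \frac{1}{7} = \frac{4}{v} + \frac{6}{7} = \frac{6}{7} + \frac{4}{v}$)
$486 S{\left(7 \right)} + d{\left(X \right)} = 486 \left(\frac{6}{7} + \frac{4}{7}\right) + 11 = 486 \cdot \frac{10}{7} + 11 = \frac{4860}{7} + 11 = \frac{4937}{7}$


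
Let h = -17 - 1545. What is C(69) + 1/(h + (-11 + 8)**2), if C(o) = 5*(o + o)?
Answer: 1071569/1553 ≈ 690.00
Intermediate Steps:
C(o) = 10*o (C(o) = 5*(2*o) = 10*o)
h = -1562
C(69) + 1/(h + (-11 + 8)**2) = 10*69 + 1/(-1562 + (-11 + 8)**2) = 690 + 1/(-1562 + (-3)**2) = 690 + 1/(-1562 + 9) = 690 + 1/(-1553) = 690 - 1/1553 = 1071569/1553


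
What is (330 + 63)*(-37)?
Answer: -14541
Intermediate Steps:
(330 + 63)*(-37) = 393*(-37) = -14541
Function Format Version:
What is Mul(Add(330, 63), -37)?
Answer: -14541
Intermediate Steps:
Mul(Add(330, 63), -37) = Mul(393, -37) = -14541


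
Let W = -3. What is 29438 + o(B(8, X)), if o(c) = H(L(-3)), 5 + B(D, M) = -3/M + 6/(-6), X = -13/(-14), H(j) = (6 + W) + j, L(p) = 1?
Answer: 29442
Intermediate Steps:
H(j) = 3 + j (H(j) = (6 - 3) + j = 3 + j)
X = 13/14 (X = -13*(-1/14) = 13/14 ≈ 0.92857)
B(D, M) = -6 - 3/M (B(D, M) = -5 + (-3/M + 6/(-6)) = -5 + (-3/M + 6*(-1/6)) = -5 + (-3/M - 1) = -5 + (-1 - 3/M) = -6 - 3/M)
o(c) = 4 (o(c) = 3 + 1 = 4)
29438 + o(B(8, X)) = 29438 + 4 = 29442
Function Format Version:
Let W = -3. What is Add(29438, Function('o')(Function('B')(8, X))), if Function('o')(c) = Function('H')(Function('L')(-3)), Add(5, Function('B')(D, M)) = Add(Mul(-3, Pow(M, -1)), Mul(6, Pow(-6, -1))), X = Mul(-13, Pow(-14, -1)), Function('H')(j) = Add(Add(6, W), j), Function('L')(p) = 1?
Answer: 29442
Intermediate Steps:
Function('H')(j) = Add(3, j) (Function('H')(j) = Add(Add(6, -3), j) = Add(3, j))
X = Rational(13, 14) (X = Mul(-13, Rational(-1, 14)) = Rational(13, 14) ≈ 0.92857)
Function('B')(D, M) = Add(-6, Mul(-3, Pow(M, -1))) (Function('B')(D, M) = Add(-5, Add(Mul(-3, Pow(M, -1)), Mul(6, Pow(-6, -1)))) = Add(-5, Add(Mul(-3, Pow(M, -1)), Mul(6, Rational(-1, 6)))) = Add(-5, Add(Mul(-3, Pow(M, -1)), -1)) = Add(-5, Add(-1, Mul(-3, Pow(M, -1)))) = Add(-6, Mul(-3, Pow(M, -1))))
Function('o')(c) = 4 (Function('o')(c) = Add(3, 1) = 4)
Add(29438, Function('o')(Function('B')(8, X))) = Add(29438, 4) = 29442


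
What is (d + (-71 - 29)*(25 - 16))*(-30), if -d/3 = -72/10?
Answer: 26352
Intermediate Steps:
d = 108/5 (d = -(-216)/10 = -3*(-36/5) = 108/5 ≈ 21.600)
(d + (-71 - 29)*(25 - 16))*(-30) = (108/5 + (-71 - 29)*(25 - 16))*(-30) = (108/5 - 100*9)*(-30) = (108/5 - 900)*(-30) = -4392/5*(-30) = 26352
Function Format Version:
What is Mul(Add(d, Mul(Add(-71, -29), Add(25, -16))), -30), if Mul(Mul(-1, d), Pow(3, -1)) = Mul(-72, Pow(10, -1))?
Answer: 26352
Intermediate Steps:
d = Rational(108, 5) (d = Mul(-3, Mul(-72, Pow(10, -1))) = Mul(-3, Mul(-72, Rational(1, 10))) = Mul(-3, Rational(-36, 5)) = Rational(108, 5) ≈ 21.600)
Mul(Add(d, Mul(Add(-71, -29), Add(25, -16))), -30) = Mul(Add(Rational(108, 5), Mul(Add(-71, -29), Add(25, -16))), -30) = Mul(Add(Rational(108, 5), Mul(-100, 9)), -30) = Mul(Add(Rational(108, 5), -900), -30) = Mul(Rational(-4392, 5), -30) = 26352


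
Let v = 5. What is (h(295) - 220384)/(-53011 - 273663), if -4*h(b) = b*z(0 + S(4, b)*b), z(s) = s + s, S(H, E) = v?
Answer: 875893/653348 ≈ 1.3406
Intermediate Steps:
S(H, E) = 5
z(s) = 2*s
h(b) = -5*b²/2 (h(b) = -b*2*(0 + 5*b)/4 = -b*2*(5*b)/4 = -b*10*b/4 = -5*b²/2)
(h(295) - 220384)/(-53011 - 273663) = (-5/2*295² - 220384)/(-53011 - 273663) = (-5/2*87025 - 220384)/(-326674) = (-435125/2 - 220384)*(-1/326674) = -875893/2*(-1/326674) = 875893/653348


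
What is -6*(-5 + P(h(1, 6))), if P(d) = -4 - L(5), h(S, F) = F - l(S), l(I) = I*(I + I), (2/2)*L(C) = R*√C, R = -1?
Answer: 54 - 6*√5 ≈ 40.584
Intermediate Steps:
L(C) = -√C
l(I) = 2*I² (l(I) = I*(2*I) = 2*I²)
h(S, F) = F - 2*S²
P(d) = -4 + √5 (P(d) = -4 - (-1)*√5 = -4 + √5)
-6*(-5 + P(h(1, 6))) = -6*(-5 + (-4 + √5)) = -6*(-9 + √5) = 54 - 6*√5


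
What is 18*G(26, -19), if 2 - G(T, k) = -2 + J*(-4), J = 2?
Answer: 216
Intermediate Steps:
G(T, k) = 12 (G(T, k) = 2 - (-2 + 2*(-4)) = 2 - (-2 - 8) = 2 - 1*(-10) = 2 + 10 = 12)
18*G(26, -19) = 18*12 = 216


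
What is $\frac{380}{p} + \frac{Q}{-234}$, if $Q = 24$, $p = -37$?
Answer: $- \frac{14968}{1443} \approx -10.373$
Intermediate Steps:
$\frac{380}{p} + \frac{Q}{-234} = \frac{380}{-37} + \frac{24}{-234} = 380 \left(- \frac{1}{37}\right) + 24 \left(- \frac{1}{234}\right) = - \frac{380}{37} - \frac{4}{39} = - \frac{14968}{1443}$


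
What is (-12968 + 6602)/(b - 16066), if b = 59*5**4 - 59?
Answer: -3183/10375 ≈ -0.30680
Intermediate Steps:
b = 36816 (b = 59*625 - 59 = 36875 - 59 = 36816)
(-12968 + 6602)/(b - 16066) = (-12968 + 6602)/(36816 - 16066) = -6366/20750 = -6366*1/20750 = -3183/10375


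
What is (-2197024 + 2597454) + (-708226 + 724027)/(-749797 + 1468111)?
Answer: 95878163607/239438 ≈ 4.0043e+5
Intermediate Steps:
(-2197024 + 2597454) + (-708226 + 724027)/(-749797 + 1468111) = 400430 + 15801/718314 = 400430 + 15801*(1/718314) = 400430 + 5267/239438 = 95878163607/239438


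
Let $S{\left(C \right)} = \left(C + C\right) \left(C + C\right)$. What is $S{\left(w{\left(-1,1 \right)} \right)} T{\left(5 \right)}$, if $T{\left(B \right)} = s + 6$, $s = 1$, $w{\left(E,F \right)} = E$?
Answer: $28$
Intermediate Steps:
$S{\left(C \right)} = 4 C^{2}$ ($S{\left(C \right)} = 2 C 2 C = 4 C^{2}$)
$T{\left(B \right)} = 7$ ($T{\left(B \right)} = 1 + 6 = 7$)
$S{\left(w{\left(-1,1 \right)} \right)} T{\left(5 \right)} = 4 \left(-1\right)^{2} \cdot 7 = 4 \cdot 1 \cdot 7 = 4 \cdot 7 = 28$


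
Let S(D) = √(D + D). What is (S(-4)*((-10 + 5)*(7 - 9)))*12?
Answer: 240*I*√2 ≈ 339.41*I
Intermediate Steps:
S(D) = √2*√D (S(D) = √(2*D) = √2*√D)
(S(-4)*((-10 + 5)*(7 - 9)))*12 = ((√2*√(-4))*((-10 + 5)*(7 - 9)))*12 = ((√2*(2*I))*(-5*(-2)))*12 = ((2*I*√2)*10)*12 = (20*I*√2)*12 = 240*I*√2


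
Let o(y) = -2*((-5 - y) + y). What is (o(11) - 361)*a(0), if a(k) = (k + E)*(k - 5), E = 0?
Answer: 0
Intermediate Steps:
a(k) = k*(-5 + k) (a(k) = (k + 0)*(k - 5) = k*(-5 + k))
o(y) = 10 (o(y) = -2*(-5) = 10)
(o(11) - 361)*a(0) = (10 - 361)*(0*(-5 + 0)) = -0*(-5) = -351*0 = 0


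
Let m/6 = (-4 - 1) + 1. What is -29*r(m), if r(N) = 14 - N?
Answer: -1102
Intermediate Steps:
m = -24 (m = 6*((-4 - 1) + 1) = 6*(-5 + 1) = 6*(-4) = -24)
-29*r(m) = -29*(14 - 1*(-24)) = -29*(14 + 24) = -29*38 = -1102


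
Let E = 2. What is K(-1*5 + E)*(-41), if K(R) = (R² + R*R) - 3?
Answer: -615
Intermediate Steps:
K(R) = -3 + 2*R² (K(R) = (R² + R²) - 3 = 2*R² - 3 = -3 + 2*R²)
K(-1*5 + E)*(-41) = (-3 + 2*(-1*5 + 2)²)*(-41) = (-3 + 2*(-5 + 2)²)*(-41) = (-3 + 2*(-3)²)*(-41) = (-3 + 2*9)*(-41) = (-3 + 18)*(-41) = 15*(-41) = -615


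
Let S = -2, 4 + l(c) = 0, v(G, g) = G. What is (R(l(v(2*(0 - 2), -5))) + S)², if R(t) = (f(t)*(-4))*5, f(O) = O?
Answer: 6084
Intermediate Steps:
l(c) = -4 (l(c) = -4 + 0 = -4)
R(t) = -20*t (R(t) = (t*(-4))*5 = -4*t*5 = -20*t)
(R(l(v(2*(0 - 2), -5))) + S)² = (-20*(-4) - 2)² = (80 - 2)² = 78² = 6084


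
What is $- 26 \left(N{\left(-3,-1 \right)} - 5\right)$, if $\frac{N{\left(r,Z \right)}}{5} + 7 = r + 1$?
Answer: $1300$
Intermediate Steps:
$N{\left(r,Z \right)} = -30 + 5 r$ ($N{\left(r,Z \right)} = -35 + 5 \left(r + 1\right) = -35 + 5 \left(1 + r\right) = -35 + \left(5 + 5 r\right) = -30 + 5 r$)
$- 26 \left(N{\left(-3,-1 \right)} - 5\right) = - 26 \left(\left(-30 + 5 \left(-3\right)\right) - 5\right) = - 26 \left(\left(-30 - 15\right) - 5\right) = - 26 \left(-45 - 5\right) = \left(-26\right) \left(-50\right) = 1300$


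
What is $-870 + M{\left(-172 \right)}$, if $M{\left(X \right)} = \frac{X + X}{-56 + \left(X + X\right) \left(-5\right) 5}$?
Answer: $- \frac{929203}{1068} \approx -870.04$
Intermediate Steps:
$M{\left(X \right)} = \frac{2 X}{-56 - 50 X}$ ($M{\left(X \right)} = \frac{2 X}{-56 + 2 X \left(-5\right) 5} = \frac{2 X}{-56 + - 10 X 5} = \frac{2 X}{-56 - 50 X}$)
$-870 + M{\left(-172 \right)} = -870 - - \frac{172}{28 + 25 \left(-172\right)} = -870 - - \frac{172}{28 - 4300} = -870 - - \frac{172}{-4272} = -870 - \left(-172\right) \left(- \frac{1}{4272}\right) = -870 - \frac{43}{1068} = - \frac{929203}{1068}$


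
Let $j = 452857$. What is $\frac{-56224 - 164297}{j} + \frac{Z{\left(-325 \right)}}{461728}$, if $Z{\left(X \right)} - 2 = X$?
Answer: $- \frac{101966993099}{209096756896} \approx -0.48765$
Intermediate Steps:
$Z{\left(X \right)} = 2 + X$
$\frac{-56224 - 164297}{j} + \frac{Z{\left(-325 \right)}}{461728} = \frac{-56224 - 164297}{452857} + \frac{2 - 325}{461728} = \left(-220521\right) \frac{1}{452857} - \frac{323}{461728} = - \frac{220521}{452857} - \frac{323}{461728} = - \frac{101966993099}{209096756896}$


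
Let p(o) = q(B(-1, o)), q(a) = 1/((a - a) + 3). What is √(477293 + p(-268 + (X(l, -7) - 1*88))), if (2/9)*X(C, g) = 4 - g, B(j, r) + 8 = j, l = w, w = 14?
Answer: 2*√1073910/3 ≈ 690.86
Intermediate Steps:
l = 14
B(j, r) = -8 + j
X(C, g) = 18 - 9*g/2 (X(C, g) = 9*(4 - g)/2 = 18 - 9*g/2)
q(a) = ⅓ (q(a) = 1/(0 + 3) = 1/3 = ⅓)
p(o) = ⅓
√(477293 + p(-268 + (X(l, -7) - 1*88))) = √(477293 + ⅓) = √(1431880/3) = 2*√1073910/3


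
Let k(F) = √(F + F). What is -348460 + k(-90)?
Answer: -348460 + 6*I*√5 ≈ -3.4846e+5 + 13.416*I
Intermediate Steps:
k(F) = √2*√F (k(F) = √(2*F) = √2*√F)
-348460 + k(-90) = -348460 + √2*√(-90) = -348460 + √2*(3*I*√10) = -348460 + 6*I*√5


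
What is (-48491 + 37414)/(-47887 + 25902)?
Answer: 11077/21985 ≈ 0.50384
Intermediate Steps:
(-48491 + 37414)/(-47887 + 25902) = -11077/(-21985) = -11077*(-1/21985) = 11077/21985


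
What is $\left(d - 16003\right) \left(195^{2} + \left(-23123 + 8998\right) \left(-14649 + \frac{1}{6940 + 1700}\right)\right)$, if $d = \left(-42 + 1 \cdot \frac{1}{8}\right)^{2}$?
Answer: $- \frac{108712089094539875}{36864} \approx -2.949 \cdot 10^{12}$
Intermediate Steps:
$d = \frac{112225}{64}$ ($d = \left(-42 + 1 \cdot \frac{1}{8}\right)^{2} = \left(-42 + \frac{1}{8}\right)^{2} = \left(- \frac{335}{8}\right)^{2} = \frac{112225}{64} \approx 1753.5$)
$\left(d - 16003\right) \left(195^{2} + \left(-23123 + 8998\right) \left(-14649 + \frac{1}{6940 + 1700}\right)\right) = \left(\frac{112225}{64} - 16003\right) \left(195^{2} + \left(-23123 + 8998\right) \left(-14649 + \frac{1}{6940 + 1700}\right)\right) = - \frac{911967 \left(38025 - 14125 \left(-14649 + \frac{1}{8640}\right)\right)}{64} = - \frac{911967 \left(38025 - - \frac{357552789175}{1728}\right)}{64} = - \frac{911967 \left(38025 + \frac{357552789175}{1728}\right)}{64} = \left(- \frac{911967}{64}\right) \frac{357618496375}{1728} = - \frac{108712089094539875}{36864}$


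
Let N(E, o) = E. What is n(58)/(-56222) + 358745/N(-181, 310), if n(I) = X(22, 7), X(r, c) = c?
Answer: -20169362657/10176182 ≈ -1982.0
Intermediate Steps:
n(I) = 7
n(58)/(-56222) + 358745/N(-181, 310) = 7/(-56222) + 358745/(-181) = 7*(-1/56222) + 358745*(-1/181) = -7/56222 - 358745/181 = -20169362657/10176182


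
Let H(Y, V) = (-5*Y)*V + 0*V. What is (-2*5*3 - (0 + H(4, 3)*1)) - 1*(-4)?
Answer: 34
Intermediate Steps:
H(Y, V) = -5*V*Y (H(Y, V) = -5*V*Y + 0 = -5*V*Y)
(-2*5*3 - (0 + H(4, 3)*1)) - 1*(-4) = (-2*5*3 - (0 - 5*3*4*1)) - 1*(-4) = (-10*3 - (0 - 60*1)) + 4 = (-30 - (0 - 60)) + 4 = (-30 - 1*(-60)) + 4 = (-30 + 60) + 4 = 30 + 4 = 34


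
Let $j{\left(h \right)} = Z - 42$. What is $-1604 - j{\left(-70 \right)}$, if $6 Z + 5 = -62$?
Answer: $- \frac{9305}{6} \approx -1550.8$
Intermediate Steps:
$Z = - \frac{67}{6}$ ($Z = - \frac{5}{6} + \frac{1}{6} \left(-62\right) = - \frac{5}{6} - \frac{31}{3} = - \frac{67}{6} \approx -11.167$)
$j{\left(h \right)} = - \frac{319}{6}$ ($j{\left(h \right)} = - \frac{67}{6} - 42 = - \frac{319}{6}$)
$-1604 - j{\left(-70 \right)} = -1604 - - \frac{319}{6} = -1604 + \frac{319}{6} = - \frac{9305}{6}$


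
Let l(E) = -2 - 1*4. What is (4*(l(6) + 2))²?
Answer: 256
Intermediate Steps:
l(E) = -6 (l(E) = -2 - 4 = -6)
(4*(l(6) + 2))² = (4*(-6 + 2))² = (4*(-4))² = (-16)² = 256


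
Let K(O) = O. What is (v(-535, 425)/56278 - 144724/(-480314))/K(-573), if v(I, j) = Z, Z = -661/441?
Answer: -1795764644699/3415286302854678 ≈ -0.00052580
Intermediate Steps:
Z = -661/441 (Z = -661*1/441 = -661/441 ≈ -1.4989)
v(I, j) = -661/441
(v(-535, 425)/56278 - 144724/(-480314))/K(-573) = (-661/441/56278 - 144724/(-480314))/(-573) = (-661/441*1/56278 - 144724*(-1/480314))*(-1/573) = (-661/24818598 + 72362/240157)*(-1/573) = (1795764644699/5960360039886)*(-1/573) = -1795764644699/3415286302854678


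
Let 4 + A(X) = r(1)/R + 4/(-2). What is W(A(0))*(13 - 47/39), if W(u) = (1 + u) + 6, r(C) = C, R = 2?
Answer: 230/13 ≈ 17.692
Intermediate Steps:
A(X) = -11/2 (A(X) = -4 + (1/2 + 4/(-2)) = -4 + (1*(½) + 4*(-½)) = -4 + (½ - 2) = -4 - 3/2 = -11/2)
W(u) = 7 + u
W(A(0))*(13 - 47/39) = (7 - 11/2)*(13 - 47/39) = 3*(13 - 47*1/39)/2 = 3*(13 - 47/39)/2 = (3/2)*(460/39) = 230/13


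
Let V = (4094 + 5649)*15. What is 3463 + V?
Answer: 149608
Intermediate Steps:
V = 146145 (V = 9743*15 = 146145)
3463 + V = 3463 + 146145 = 149608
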